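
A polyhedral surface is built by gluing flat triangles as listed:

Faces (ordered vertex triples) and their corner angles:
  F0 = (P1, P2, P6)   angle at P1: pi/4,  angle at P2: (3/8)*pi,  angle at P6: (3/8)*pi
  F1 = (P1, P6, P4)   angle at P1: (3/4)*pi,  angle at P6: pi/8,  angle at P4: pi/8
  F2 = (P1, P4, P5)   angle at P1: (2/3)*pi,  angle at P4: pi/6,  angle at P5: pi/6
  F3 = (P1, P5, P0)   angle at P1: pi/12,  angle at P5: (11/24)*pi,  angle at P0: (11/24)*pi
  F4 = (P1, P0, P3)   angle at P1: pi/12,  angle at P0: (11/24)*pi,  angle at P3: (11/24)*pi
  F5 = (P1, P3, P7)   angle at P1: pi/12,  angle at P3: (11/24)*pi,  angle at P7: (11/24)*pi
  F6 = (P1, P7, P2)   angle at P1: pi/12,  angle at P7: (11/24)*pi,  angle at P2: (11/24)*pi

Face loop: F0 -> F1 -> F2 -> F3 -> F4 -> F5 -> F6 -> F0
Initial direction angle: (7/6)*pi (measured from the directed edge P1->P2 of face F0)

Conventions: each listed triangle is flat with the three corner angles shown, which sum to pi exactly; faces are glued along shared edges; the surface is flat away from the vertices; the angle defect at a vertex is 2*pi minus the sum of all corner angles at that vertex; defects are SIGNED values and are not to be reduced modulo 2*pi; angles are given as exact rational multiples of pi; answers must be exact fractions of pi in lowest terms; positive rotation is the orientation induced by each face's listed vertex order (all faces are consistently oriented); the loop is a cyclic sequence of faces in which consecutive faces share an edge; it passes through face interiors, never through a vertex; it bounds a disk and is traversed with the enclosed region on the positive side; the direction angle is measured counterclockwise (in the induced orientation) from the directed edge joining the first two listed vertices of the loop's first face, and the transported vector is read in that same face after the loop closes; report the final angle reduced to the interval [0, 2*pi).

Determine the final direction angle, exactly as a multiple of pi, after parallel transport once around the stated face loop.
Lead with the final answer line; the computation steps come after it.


Answer: final direction angle = (7/6)*pi

enclosed vertex P1: corner angles sum to 2*pi, defect = 2*pi - 2*pi = 0
summing the enclosed defects onto the initial angle, mod 2*pi in the induced orientation:
final angle = (7/6)*pi + 0 = (7/6)*pi (mod 2*pi)


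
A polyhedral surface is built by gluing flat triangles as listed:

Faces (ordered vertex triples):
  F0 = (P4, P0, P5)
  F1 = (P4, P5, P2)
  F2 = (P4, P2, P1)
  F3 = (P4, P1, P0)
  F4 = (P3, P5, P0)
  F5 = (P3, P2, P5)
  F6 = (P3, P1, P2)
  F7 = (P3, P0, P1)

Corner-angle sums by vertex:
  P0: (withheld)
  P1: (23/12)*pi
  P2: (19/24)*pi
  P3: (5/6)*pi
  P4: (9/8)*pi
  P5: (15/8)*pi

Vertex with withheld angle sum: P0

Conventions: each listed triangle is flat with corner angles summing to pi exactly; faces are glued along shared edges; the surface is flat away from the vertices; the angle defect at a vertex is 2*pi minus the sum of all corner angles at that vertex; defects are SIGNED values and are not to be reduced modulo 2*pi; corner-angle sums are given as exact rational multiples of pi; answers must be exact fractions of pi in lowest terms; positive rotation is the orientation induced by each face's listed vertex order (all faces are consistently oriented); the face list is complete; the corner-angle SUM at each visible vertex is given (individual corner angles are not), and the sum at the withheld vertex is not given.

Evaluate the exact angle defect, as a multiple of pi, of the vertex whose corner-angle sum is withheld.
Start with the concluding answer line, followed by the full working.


Answer: defect(P0) = (13/24)*pi

V = 6, E = 12, F = 8; chi = V - E + F = 2
Gauss-Bonnet: total defect = 2*pi*chi = 4*pi; visible defects sum to (83/24)*pi


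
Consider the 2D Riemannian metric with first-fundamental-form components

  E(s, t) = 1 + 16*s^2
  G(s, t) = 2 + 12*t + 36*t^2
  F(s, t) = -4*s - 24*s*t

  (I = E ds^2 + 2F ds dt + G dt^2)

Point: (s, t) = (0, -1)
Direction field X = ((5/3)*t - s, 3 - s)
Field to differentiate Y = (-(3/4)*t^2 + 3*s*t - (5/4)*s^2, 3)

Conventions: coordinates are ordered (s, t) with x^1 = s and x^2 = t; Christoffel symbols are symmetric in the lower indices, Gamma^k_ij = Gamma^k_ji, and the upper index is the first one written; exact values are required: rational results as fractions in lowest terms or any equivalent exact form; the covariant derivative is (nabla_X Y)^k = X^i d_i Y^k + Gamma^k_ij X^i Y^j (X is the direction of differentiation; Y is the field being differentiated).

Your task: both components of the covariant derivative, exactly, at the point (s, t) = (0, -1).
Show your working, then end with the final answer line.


E = 1, F = 0, G = 26 at the point
E_s = 0, E_t = 0, F_s = 20, F_t = 0, G_s = 0, G_t = -60
EG - F^2 = 26;  g^inv = (1/26) * [[26, 0], [0, 1]]
first-kind symbols [ij,l] = (1/2)(d_i g_jl + d_j g_il - d_l g_ij): [ss,s] = E_s/2 = 0, [ss,t] = F_s - E_t/2 = 20, [st,s] = E_t/2 = 0, [st,t] = G_s/2 = 0, [tt,s] = F_t - G_s/2 = 0, [tt,t] = G_t/2 = -30
Gamma^s_ij = (G*[ij,s] - F*[ij,t])/(EG - F^2), Gamma^t_ij = (E*[ij,t] - F*[ij,s])/(EG - F^2)
Gamma_sss = 0, Gamma_sst = 0, Gamma_stt = 0, Gamma_tss = 10/13, Gamma_tst = 0, Gamma_ttt = -15/13
X = (-5/3, 3), Y = (-3/4, 3) at the point

Answer: (nabla_X Y)^s = 19/2, (nabla_X Y)^t = -245/26


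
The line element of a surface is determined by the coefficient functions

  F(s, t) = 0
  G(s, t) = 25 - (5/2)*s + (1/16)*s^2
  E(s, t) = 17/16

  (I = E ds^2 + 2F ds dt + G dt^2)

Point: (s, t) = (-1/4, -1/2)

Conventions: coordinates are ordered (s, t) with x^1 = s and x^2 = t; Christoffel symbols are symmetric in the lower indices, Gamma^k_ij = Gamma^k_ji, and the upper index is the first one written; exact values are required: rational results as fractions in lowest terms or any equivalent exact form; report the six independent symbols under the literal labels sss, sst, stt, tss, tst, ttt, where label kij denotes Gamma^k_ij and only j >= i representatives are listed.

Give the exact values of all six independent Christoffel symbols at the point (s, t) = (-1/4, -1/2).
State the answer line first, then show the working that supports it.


Answer: Gamma_sss = 0, Gamma_sst = 0, Gamma_stt = 81/68, Gamma_tss = 0, Gamma_tst = -4/81, Gamma_ttt = 0

E = 17/16, F = 0, G = 6561/256 at the point
E_s = 0, E_t = 0, F_s = 0, F_t = 0, G_s = -81/32, G_t = 0
EG - F^2 = 111537/4096;  g^inv = (4096/111537) * [[6561/256, 0], [0, 17/16]]
first-kind symbols [ij,l] = (1/2)(d_i g_jl + d_j g_il - d_l g_ij): [ss,s] = E_s/2 = 0, [ss,t] = F_s - E_t/2 = 0, [st,s] = E_t/2 = 0, [st,t] = G_s/2 = -81/64, [tt,s] = F_t - G_s/2 = 81/64, [tt,t] = G_t/2 = 0
Gamma^s_ij = (G*[ij,s] - F*[ij,t])/(EG - F^2), Gamma^t_ij = (E*[ij,t] - F*[ij,s])/(EG - F^2)


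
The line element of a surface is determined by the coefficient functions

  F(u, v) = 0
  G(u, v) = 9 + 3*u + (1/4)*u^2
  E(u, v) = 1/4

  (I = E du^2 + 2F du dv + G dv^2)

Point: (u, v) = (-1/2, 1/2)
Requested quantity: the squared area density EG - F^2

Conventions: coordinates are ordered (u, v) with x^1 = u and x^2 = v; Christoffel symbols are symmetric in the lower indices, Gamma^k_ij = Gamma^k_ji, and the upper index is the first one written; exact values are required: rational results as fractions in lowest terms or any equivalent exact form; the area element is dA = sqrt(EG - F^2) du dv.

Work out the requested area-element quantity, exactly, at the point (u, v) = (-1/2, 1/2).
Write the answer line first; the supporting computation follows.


Answer: EG - F^2 = 121/64

E = 1/4, F = 0, G = 121/16; EG - F^2 = 121/64


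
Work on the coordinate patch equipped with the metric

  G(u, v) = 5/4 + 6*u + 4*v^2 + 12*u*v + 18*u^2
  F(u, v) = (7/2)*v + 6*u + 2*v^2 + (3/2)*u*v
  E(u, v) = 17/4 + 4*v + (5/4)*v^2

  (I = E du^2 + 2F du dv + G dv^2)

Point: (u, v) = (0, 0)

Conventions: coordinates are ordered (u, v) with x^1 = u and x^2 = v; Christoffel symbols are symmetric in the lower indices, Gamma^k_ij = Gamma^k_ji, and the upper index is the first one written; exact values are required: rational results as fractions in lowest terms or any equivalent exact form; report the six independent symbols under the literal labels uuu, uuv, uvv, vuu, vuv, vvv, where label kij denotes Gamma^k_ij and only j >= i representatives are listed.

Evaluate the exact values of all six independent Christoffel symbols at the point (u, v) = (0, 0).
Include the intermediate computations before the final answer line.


E = 17/4, F = 0, G = 5/4 at the point
E_u = 0, E_v = 4, F_u = 6, F_v = 7/2, G_u = 6, G_v = 0
EG - F^2 = 85/16;  g^inv = (16/85) * [[5/4, 0], [0, 17/4]]
first-kind symbols [ij,l] = (1/2)(d_i g_jl + d_j g_il - d_l g_ij): [uu,u] = E_u/2 = 0, [uu,v] = F_u - E_v/2 = 4, [uv,u] = E_v/2 = 2, [uv,v] = G_u/2 = 3, [vv,u] = F_v - G_u/2 = 1/2, [vv,v] = G_v/2 = 0
Gamma^u_ij = (G*[ij,u] - F*[ij,v])/(EG - F^2), Gamma^v_ij = (E*[ij,v] - F*[ij,u])/(EG - F^2)

Answer: Gamma_uuu = 0, Gamma_uuv = 8/17, Gamma_uvv = 2/17, Gamma_vuu = 16/5, Gamma_vuv = 12/5, Gamma_vvv = 0


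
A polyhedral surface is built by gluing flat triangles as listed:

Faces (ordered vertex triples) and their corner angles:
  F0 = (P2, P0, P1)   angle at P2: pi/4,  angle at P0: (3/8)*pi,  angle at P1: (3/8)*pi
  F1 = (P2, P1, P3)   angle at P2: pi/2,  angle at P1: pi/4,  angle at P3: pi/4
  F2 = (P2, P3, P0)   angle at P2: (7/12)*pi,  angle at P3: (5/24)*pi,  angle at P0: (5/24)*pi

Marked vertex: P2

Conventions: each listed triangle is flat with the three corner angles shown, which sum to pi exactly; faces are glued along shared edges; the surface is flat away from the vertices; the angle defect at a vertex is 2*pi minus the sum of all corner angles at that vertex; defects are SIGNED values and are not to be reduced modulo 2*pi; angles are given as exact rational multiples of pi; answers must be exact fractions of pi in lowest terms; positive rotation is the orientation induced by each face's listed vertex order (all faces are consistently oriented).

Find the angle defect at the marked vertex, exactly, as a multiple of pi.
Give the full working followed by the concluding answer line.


Sum of corner angles at P2: (4/3)*pi
defect = 2*pi - (4/3)*pi

Answer: defect(P2) = (2/3)*pi


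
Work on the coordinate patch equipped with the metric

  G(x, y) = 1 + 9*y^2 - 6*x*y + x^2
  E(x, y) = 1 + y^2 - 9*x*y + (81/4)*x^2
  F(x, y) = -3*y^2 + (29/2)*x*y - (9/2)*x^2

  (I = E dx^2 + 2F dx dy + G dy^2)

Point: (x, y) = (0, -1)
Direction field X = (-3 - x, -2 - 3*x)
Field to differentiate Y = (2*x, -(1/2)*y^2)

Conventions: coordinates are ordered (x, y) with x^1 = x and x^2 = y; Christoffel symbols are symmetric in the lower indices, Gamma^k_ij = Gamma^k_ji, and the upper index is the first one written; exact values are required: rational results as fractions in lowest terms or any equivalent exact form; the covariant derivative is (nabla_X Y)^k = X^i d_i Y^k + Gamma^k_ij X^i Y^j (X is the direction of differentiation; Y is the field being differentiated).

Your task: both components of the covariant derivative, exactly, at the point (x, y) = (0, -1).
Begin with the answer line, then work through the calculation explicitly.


Answer: (nabla_X Y)^x = -129/22, (nabla_X Y)^y = -53/22

E = 2, F = -3, G = 10 at the point
E_x = 9, E_y = -2, F_x = -29/2, F_y = 6, G_x = 6, G_y = -18
EG - F^2 = 11;  g^inv = (1/11) * [[10, 3], [3, 2]]
first-kind symbols [ij,l] = (1/2)(d_i g_jl + d_j g_il - d_l g_ij): [xx,x] = E_x/2 = 9/2, [xx,y] = F_x - E_y/2 = -27/2, [xy,x] = E_y/2 = -1, [xy,y] = G_x/2 = 3, [yy,x] = F_y - G_x/2 = 3, [yy,y] = G_y/2 = -9
Gamma^x_ij = (G*[ij,x] - F*[ij,y])/(EG - F^2), Gamma^y_ij = (E*[ij,y] - F*[ij,x])/(EG - F^2)
Gamma_xxx = 9/22, Gamma_xxy = -1/11, Gamma_xyy = 3/11, Gamma_yxx = -27/22, Gamma_yxy = 3/11, Gamma_yyy = -9/11
X = (-3, -2), Y = (0, -1/2) at the point


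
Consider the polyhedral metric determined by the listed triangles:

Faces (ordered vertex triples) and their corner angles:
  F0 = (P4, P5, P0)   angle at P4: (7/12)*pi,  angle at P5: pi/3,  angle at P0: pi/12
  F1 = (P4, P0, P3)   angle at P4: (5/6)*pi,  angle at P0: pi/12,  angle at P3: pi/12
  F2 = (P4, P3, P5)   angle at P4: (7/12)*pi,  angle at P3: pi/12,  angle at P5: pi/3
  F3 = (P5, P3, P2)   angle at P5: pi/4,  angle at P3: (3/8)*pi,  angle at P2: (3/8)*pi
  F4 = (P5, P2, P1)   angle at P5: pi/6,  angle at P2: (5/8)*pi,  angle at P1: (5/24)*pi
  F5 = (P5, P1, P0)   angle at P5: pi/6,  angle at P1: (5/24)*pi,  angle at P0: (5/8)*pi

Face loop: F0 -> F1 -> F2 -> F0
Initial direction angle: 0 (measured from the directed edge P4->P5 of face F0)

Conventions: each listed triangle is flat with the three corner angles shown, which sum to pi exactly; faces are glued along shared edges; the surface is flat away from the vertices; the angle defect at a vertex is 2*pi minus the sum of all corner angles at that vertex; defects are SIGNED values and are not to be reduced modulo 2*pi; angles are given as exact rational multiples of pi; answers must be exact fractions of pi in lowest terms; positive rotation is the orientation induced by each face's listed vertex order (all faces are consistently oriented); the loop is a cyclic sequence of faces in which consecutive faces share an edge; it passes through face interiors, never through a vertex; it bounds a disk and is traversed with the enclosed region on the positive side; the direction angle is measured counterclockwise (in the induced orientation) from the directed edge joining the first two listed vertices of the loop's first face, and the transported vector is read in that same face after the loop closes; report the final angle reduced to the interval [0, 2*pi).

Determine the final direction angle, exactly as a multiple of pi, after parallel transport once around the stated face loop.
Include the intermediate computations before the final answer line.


enclosed vertex P4: corner angles sum to 2*pi, defect = 2*pi - 2*pi = 0
final direction = starting direction + enclosed defect total, reduced mod 2*pi (induced orientation)
final angle = 0 + 0 = 0 (mod 2*pi)

Answer: final direction angle = 0


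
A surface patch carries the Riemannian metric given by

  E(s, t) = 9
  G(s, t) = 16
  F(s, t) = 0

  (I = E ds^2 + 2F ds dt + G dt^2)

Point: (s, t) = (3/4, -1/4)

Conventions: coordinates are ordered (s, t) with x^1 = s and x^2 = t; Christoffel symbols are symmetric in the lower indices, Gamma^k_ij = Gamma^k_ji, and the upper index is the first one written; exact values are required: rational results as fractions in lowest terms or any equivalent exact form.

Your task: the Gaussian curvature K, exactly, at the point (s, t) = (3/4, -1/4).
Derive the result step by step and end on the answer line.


E = 9, F = 0, G = 16, EG - F^2 = 144 at the point
E_s = 0, E_t = 0, F_s = 0, F_t = 0, G_s = 0, G_t = 0
E_tt = 0, F_st = 0, G_ss = 0
K follows from Brioschi's formula, (det M1 - det M2)/(EG - F^2)^2.
M1 = [[-E_tt/2 + F_st - G_ss/2, E_s/2, F_s - E_t/2], [F_t - G_s/2, E, F], [G_t/2, F, G]] = [[0, 0, 0], [0, 9, 0], [0, 0, 16]]; det M1 = 0
M2 = [[0, E_t/2, G_s/2], [E_t/2, E, F], [G_s/2, F, G]] = [[0, 0, 0], [0, 9, 0], [0, 0, 16]]; det M2 = 0
det M1 - det M2 = 0; K = 0 / (144)^2 = 0

Answer: K = 0


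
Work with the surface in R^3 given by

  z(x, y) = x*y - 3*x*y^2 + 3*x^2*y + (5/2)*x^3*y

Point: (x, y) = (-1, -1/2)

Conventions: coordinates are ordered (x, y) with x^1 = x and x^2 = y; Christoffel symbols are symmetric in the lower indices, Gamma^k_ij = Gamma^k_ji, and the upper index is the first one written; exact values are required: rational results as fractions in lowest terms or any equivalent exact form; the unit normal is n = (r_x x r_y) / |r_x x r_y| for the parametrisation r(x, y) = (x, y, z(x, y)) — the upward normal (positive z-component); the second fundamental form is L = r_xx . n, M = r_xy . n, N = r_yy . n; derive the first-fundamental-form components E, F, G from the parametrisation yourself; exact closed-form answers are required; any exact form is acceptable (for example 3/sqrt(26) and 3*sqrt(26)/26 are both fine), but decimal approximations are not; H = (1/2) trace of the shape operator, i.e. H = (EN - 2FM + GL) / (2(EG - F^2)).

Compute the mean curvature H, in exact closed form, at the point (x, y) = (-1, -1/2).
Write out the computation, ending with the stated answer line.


z_x = -2, z_y = -7/2, z_xx = 9/2, z_xy = 11/2, z_yy = 6
E = 5, F = 7, G = 53/4; answer radicand W^2 = 69/4
unnormalised second-form numerators: l = 9/2, m = 11/2, n = 6; L = l/sqrt(69/4), and similarly M = m/sqrt(W^2), N = n/sqrt(W^2)
H = (E*n - 2*F*m + G*l) / (2*(EG - F^2)*sqrt(W^2)); E*n - 2*F*m + G*l = 101/8, EG - F^2 = 69/4, so H = (101/276)/sqrt(69/4)

Answer: H = 101*sqrt(69)/9522


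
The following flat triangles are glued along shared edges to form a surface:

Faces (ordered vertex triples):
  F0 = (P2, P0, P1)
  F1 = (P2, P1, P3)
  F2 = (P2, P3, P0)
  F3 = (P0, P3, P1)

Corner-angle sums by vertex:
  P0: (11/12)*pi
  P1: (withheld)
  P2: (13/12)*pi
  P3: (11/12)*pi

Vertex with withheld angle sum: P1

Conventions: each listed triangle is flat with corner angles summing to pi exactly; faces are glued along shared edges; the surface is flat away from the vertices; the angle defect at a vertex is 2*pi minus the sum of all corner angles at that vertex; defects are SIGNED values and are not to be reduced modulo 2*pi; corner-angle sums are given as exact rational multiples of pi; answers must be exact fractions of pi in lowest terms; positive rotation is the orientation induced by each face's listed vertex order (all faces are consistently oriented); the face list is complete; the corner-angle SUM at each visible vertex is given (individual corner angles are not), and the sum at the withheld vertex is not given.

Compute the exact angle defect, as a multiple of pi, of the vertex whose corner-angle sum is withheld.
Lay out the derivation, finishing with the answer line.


V = 4, E = 6, F = 4; chi = V - E + F = 2
Gauss-Bonnet: total defect = 2*pi*chi = 4*pi; visible defects sum to (37/12)*pi

Answer: defect(P1) = (11/12)*pi


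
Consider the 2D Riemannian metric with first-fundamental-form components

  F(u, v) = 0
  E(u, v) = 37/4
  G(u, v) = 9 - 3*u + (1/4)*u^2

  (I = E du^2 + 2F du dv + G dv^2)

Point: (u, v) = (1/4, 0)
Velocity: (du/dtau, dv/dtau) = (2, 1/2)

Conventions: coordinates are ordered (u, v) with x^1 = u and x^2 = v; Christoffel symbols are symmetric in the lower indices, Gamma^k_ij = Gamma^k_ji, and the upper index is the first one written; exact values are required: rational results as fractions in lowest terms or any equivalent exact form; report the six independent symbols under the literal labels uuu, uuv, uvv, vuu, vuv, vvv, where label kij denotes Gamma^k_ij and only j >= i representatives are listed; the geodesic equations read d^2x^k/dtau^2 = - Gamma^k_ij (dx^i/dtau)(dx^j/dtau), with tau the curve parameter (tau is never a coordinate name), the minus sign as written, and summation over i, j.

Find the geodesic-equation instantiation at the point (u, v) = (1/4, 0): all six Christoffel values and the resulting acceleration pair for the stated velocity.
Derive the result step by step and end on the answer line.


E = 37/4, F = 0, G = 529/64 at the point
E_u = 0, E_v = 0, F_u = 0, F_v = 0, G_u = -23/8, G_v = 0
EG - F^2 = 19573/256;  g^inv = (256/19573) * [[529/64, 0], [0, 37/4]]
first-kind symbols [ij,l] = (1/2)(d_i g_jl + d_j g_il - d_l g_ij): [uu,u] = E_u/2 = 0, [uu,v] = F_u - E_v/2 = 0, [uv,u] = E_v/2 = 0, [uv,v] = G_u/2 = -23/16, [vv,u] = F_v - G_u/2 = 23/16, [vv,v] = G_v/2 = 0
Gamma^u_ij = (G*[ij,u] - F*[ij,v])/(EG - F^2), Gamma^v_ij = (E*[ij,v] - F*[ij,u])/(EG - F^2)
Gamma_uuu = 0, Gamma_uuv = 0, Gamma_uvv = 23/148, Gamma_vuu = 0, Gamma_vuv = -4/23, Gamma_vvv = 0
d^2u/dtau^2 = -(Gamma_uuu*(2)^2 + 2*Gamma_uuv*(2)*(1/2) + Gamma_uvv*(1/2)^2) = -23/592
d^2v/dtau^2 = -(Gamma_vuu*(2)^2 + 2*Gamma_vuv*(2)*(1/2) + Gamma_vvv*(1/2)^2) = 8/23

Answer: Gamma_uuu = 0, Gamma_uuv = 0, Gamma_uvv = 23/148, Gamma_vuu = 0, Gamma_vuv = -4/23, Gamma_vvv = 0; accelerations (d^2u/dtau^2, d^2v/dtau^2) = (-23/592, 8/23)


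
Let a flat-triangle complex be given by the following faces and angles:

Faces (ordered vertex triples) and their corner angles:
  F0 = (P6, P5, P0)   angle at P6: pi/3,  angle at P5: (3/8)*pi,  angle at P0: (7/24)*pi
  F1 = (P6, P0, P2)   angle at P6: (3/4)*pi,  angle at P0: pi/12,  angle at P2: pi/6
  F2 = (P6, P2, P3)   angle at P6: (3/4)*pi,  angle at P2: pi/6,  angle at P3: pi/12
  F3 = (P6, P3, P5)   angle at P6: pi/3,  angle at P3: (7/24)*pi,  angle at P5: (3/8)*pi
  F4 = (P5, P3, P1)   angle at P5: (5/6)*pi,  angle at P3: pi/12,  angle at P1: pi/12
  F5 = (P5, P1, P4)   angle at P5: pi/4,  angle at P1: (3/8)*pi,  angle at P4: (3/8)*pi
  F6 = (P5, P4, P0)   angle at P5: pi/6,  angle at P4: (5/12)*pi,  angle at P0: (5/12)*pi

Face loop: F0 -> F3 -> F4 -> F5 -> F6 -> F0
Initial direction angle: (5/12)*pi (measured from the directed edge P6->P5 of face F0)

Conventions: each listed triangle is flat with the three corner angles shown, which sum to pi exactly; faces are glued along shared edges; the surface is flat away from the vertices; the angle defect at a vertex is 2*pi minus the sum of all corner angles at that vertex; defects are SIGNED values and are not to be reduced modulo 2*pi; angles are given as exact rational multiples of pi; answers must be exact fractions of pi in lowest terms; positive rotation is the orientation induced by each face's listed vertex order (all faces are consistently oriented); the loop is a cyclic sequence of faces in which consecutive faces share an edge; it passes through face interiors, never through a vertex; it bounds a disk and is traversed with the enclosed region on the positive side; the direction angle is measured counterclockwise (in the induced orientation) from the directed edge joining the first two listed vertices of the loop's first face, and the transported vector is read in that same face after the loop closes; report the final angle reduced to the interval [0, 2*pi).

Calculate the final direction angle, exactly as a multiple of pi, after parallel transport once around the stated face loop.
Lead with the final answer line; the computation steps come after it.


Answer: final direction angle = (5/12)*pi

enclosed vertex P5: corner angles sum to 2*pi, defect = 2*pi - 2*pi = 0
final direction = starting direction + enclosed defect total, reduced mod 2*pi (induced orientation)
final angle = (5/12)*pi + 0 = (5/12)*pi (mod 2*pi)


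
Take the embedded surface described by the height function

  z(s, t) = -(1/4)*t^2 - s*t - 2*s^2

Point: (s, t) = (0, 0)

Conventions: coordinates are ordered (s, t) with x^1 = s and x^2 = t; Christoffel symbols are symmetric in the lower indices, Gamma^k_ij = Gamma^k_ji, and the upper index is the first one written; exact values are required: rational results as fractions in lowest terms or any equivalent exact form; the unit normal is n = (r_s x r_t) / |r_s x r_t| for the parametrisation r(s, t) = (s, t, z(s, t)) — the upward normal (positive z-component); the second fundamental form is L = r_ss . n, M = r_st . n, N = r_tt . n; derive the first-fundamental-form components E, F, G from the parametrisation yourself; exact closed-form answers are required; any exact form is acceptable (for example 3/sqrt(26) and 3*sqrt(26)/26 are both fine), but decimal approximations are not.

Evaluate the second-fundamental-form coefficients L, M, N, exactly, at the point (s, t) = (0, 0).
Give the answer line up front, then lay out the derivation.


Answer: L = -4, M = -1, N = -1/2

z_s = 0, z_t = 0, z_ss = -4, z_st = -1, z_tt = -1/2
E = 1, F = 0, G = 1; answer radicand W^2 = 1
unnormalised second-form numerators: l = -4, m = -1, n = -1/2; L = l/sqrt(1), and similarly M = m/sqrt(W^2), N = n/sqrt(W^2)


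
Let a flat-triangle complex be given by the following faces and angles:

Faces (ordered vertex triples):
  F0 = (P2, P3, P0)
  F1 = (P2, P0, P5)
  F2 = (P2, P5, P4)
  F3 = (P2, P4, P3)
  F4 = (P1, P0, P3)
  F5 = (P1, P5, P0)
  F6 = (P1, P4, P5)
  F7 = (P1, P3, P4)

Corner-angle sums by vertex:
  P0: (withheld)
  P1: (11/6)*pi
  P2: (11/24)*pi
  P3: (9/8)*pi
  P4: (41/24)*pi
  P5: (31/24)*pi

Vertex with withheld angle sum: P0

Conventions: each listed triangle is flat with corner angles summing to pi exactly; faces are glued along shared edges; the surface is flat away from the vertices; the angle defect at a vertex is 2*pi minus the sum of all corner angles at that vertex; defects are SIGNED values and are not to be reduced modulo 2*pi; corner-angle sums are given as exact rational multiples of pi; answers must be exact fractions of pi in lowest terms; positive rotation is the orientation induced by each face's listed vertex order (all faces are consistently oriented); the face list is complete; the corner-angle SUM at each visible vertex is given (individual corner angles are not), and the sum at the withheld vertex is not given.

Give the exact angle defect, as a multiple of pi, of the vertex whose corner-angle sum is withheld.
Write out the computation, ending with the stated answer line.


V = 6, E = 12, F = 8; chi = V - E + F = 2
Gauss-Bonnet: total defect = 2*pi*chi = 4*pi; visible defects sum to (43/12)*pi

Answer: defect(P0) = (5/12)*pi


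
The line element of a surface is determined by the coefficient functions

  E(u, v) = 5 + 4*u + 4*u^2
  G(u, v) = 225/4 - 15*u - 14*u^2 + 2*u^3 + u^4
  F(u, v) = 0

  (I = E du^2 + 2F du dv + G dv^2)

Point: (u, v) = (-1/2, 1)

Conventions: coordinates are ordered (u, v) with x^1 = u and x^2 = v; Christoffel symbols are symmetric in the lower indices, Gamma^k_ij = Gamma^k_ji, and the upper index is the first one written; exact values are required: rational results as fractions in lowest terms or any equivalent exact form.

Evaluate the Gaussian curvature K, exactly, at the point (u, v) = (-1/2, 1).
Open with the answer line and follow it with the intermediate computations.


Answer: K = 2/31

E = 4, F = 0, G = 961/16, EG - F^2 = 961/4 at the point
E_u = 0, E_v = 0, F_u = 0, F_v = 0, G_u = 0, G_v = 0
E_vv = 0, F_uv = 0, G_uu = -31
K follows from Brioschi's formula, (det M1 - det M2)/(EG - F^2)^2.
M1 = [[-E_vv/2 + F_uv - G_uu/2, E_u/2, F_u - E_v/2], [F_v - G_u/2, E, F], [G_v/2, F, G]] = [[31/2, 0, 0], [0, 4, 0], [0, 0, 961/16]]; det M1 = 29791/8
M2 = [[0, E_v/2, G_u/2], [E_v/2, E, F], [G_u/2, F, G]] = [[0, 0, 0], [0, 4, 0], [0, 0, 961/16]]; det M2 = 0
det M1 - det M2 = 29791/8; K = 29791/8 / (961/4)^2 = 2/31


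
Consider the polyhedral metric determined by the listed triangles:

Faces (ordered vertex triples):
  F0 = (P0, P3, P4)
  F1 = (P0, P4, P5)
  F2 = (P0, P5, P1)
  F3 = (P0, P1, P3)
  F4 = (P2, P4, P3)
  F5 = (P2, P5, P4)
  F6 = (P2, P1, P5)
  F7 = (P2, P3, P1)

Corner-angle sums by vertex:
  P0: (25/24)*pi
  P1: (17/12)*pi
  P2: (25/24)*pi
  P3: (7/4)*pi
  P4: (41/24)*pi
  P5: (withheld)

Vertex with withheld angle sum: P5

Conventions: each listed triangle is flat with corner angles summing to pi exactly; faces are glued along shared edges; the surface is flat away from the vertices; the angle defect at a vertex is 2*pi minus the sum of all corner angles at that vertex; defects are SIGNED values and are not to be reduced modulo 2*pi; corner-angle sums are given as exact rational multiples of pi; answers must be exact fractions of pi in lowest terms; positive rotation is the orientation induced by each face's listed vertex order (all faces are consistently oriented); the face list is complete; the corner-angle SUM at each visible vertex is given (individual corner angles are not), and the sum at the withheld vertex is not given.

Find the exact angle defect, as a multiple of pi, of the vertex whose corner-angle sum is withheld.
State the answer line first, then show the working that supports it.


Answer: defect(P5) = (23/24)*pi

V = 6, E = 12, F = 8; chi = V - E + F = 2
Gauss-Bonnet: total defect = 2*pi*chi = 4*pi; visible defects sum to (73/24)*pi


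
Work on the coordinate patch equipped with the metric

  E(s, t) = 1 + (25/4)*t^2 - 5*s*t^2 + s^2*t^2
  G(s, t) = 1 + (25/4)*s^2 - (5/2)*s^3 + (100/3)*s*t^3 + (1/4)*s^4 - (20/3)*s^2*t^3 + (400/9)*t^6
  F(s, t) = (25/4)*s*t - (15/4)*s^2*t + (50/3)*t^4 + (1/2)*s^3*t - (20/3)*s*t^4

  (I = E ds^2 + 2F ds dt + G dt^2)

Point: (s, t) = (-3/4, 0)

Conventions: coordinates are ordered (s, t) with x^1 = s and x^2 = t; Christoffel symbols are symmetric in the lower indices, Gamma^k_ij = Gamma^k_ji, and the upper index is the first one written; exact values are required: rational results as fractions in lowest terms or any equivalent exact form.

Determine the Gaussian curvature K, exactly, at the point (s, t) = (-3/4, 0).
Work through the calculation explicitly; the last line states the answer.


E = 1, F = 0, G = 5785/1024, EG - F^2 = 5785/1024 at the point
E_s = 0, E_t = 0, F_s = 0, F_t = -897/128, G_s = -897/64, G_t = 0
E_tt = 169/8, F_st = 407/32, G_ss = 407/16
Evaluate Brioschi's two determinant matrices M1, M2 and divide by (EG - F^2)^2.
M1 = [[-E_tt/2 + F_st - G_ss/2, E_s/2, F_s - E_t/2], [F_t - G_s/2, E, F], [G_t/2, F, G]] = [[-169/16, 0, 0], [0, 1, 0], [0, 0, 5785/1024]]; det M1 = -977665/16384
M2 = [[0, E_t/2, G_s/2], [E_t/2, E, F], [G_s/2, F, G]] = [[0, 0, -897/128], [0, 1, 0], [-897/128, 0, 5785/1024]]; det M2 = -804609/16384
det M1 - det M2 = -169/16; K = -169/16 / (5785/1024)^2 = -65536/198025

Answer: K = -65536/198025


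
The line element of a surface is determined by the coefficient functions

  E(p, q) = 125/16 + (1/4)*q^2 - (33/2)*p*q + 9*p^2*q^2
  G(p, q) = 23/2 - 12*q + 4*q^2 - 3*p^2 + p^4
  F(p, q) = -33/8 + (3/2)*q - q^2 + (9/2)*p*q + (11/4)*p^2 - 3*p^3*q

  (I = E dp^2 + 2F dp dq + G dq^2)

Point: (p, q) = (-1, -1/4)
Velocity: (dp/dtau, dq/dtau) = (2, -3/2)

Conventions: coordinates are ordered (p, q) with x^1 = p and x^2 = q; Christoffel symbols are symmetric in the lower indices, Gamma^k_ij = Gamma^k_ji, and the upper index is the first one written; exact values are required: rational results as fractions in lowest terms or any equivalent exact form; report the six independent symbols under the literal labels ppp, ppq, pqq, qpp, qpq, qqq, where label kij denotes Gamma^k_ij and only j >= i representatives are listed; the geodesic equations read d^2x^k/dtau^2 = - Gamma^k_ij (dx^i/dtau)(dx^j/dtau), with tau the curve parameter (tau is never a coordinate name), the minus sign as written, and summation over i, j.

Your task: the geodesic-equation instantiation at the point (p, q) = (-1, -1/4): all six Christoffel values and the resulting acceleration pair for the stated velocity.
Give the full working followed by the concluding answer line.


E = 273/64, F = -23/16, G = 51/4 at the point
E_p = 3, E_q = 95/8, F_p = -35/8, F_q = 1/2, G_p = 2, G_q = -14
EG - F^2 = 6697/128;  g^inv = (128/6697) * [[51/4, 23/16], [23/16, 273/64]]
first-kind symbols [ij,l] = (1/2)(d_i g_jl + d_j g_il - d_l g_ij): [pp,p] = E_p/2 = 3/2, [pp,q] = F_p - E_q/2 = -165/16, [pq,p] = E_q/2 = 95/16, [pq,q] = G_p/2 = 1, [qq,p] = F_q - G_p/2 = -1/2, [qq,q] = G_q/2 = -7
Gamma^p_ij = (G*[ij,p] - F*[ij,q])/(EG - F^2), Gamma^q_ij = (E*[ij,q] - F*[ij,p])/(EG - F^2)
Gamma_ppp = 1101/13394, Gamma_ppq = 9874/6697, Gamma_pqq = -2104/6697, Gamma_qpp = -42837/53576, Gamma_qpq = 3277/13394, Gamma_qqq = -3914/6697
d^2p/dtau^2 = -(Gamma_ppp*(2)^2 + 2*Gamma_ppq*(2)*(-3/2) + Gamma_pqq*(-3/2)^2) = 61776/6697
d^2q/dtau^2 = -(Gamma_qpp*(2)^2 + 2*Gamma_qpq*(2)*(-3/2) + Gamma_qqq*(-3/2)^2) = 40056/6697

Answer: Gamma_ppp = 1101/13394, Gamma_ppq = 9874/6697, Gamma_pqq = -2104/6697, Gamma_qpp = -42837/53576, Gamma_qpq = 3277/13394, Gamma_qqq = -3914/6697; accelerations (d^2p/dtau^2, d^2q/dtau^2) = (61776/6697, 40056/6697)


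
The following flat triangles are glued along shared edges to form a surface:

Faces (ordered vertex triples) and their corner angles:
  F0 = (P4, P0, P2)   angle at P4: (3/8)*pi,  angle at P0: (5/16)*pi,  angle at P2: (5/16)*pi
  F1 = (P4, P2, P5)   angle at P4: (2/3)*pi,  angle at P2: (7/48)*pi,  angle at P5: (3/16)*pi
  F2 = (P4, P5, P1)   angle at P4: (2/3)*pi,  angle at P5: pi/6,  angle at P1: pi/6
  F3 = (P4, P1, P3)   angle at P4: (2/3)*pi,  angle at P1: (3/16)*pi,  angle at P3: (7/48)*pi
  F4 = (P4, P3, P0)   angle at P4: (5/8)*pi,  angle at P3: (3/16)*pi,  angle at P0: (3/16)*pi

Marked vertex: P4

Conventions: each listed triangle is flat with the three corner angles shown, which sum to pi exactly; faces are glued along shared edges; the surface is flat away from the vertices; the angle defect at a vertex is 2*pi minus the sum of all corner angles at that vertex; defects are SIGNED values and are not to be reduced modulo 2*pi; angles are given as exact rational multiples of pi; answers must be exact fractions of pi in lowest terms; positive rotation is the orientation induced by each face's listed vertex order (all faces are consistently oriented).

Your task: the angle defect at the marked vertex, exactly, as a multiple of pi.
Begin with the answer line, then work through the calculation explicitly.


Answer: defect(P4) = -pi

Sum of corner angles at P4: 3*pi
defect = 2*pi - 3*pi


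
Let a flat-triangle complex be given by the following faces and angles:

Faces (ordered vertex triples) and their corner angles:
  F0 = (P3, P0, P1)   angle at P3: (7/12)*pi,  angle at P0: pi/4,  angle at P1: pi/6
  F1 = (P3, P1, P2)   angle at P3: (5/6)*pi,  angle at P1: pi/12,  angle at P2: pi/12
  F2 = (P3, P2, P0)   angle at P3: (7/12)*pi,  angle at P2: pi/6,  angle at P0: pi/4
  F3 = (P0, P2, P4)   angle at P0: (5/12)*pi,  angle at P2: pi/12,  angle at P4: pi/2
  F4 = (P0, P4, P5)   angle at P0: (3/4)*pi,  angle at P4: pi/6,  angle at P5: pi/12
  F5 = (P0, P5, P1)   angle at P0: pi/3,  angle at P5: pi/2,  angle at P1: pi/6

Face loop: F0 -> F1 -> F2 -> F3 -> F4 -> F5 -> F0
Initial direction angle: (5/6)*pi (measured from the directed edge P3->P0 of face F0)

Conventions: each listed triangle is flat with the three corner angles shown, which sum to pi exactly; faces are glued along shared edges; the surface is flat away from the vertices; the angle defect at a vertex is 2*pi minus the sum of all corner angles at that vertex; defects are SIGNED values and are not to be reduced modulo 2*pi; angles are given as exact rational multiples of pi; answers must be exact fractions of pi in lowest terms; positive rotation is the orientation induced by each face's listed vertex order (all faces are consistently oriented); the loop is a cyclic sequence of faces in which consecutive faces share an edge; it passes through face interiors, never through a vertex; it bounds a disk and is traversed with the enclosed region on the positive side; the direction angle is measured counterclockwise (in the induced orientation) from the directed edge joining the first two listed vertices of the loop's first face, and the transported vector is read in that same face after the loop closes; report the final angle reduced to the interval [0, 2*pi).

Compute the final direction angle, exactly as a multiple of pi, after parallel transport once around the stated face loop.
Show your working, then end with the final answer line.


enclosed vertex P0: corner angles sum to 2*pi, defect = 2*pi - 2*pi = 0
enclosed vertex P3: corner angles sum to 2*pi, defect = 2*pi - 2*pi = 0
adding the enclosed defects to the starting angle (mod 2*pi, induced orientation) gives the holonomy
final angle = (5/6)*pi + 0 = (5/6)*pi (mod 2*pi)

Answer: final direction angle = (5/6)*pi


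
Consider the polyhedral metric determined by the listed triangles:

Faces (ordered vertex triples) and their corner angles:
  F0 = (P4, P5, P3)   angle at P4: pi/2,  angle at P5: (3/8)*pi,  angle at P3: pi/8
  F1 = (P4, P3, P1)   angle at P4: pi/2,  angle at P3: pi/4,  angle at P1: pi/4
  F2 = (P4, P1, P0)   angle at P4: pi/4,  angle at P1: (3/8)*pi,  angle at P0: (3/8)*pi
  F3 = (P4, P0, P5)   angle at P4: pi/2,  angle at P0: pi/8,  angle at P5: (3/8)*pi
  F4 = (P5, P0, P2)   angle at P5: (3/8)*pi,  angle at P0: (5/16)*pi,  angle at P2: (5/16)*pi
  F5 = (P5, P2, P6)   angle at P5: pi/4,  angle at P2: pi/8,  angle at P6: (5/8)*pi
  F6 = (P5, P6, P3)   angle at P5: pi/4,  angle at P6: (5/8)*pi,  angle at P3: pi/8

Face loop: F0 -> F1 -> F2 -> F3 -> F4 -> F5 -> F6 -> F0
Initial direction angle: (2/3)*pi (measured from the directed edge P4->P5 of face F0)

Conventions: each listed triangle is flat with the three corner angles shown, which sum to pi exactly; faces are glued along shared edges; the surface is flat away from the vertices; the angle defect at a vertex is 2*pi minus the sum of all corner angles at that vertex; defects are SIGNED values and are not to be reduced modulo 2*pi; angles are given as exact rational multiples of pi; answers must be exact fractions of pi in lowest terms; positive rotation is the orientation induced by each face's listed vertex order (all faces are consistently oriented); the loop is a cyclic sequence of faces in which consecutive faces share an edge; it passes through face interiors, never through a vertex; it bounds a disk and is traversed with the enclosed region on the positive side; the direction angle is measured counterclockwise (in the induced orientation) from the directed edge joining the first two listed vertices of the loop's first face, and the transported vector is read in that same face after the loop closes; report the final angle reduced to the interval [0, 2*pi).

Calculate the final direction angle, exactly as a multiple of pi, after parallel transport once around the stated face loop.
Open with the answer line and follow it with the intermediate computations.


Answer: final direction angle = (31/24)*pi

enclosed vertex P4: corner angles sum to (7/4)*pi, defect = 2*pi - (7/4)*pi = pi/4
enclosed vertex P5: corner angles sum to (13/8)*pi, defect = 2*pi - (13/8)*pi = (3/8)*pi
the rotation equals the total enclosed defect, so the final angle is initial + defects (mod 2*pi)
final angle = (2/3)*pi + (5/8)*pi = (31/24)*pi (mod 2*pi)


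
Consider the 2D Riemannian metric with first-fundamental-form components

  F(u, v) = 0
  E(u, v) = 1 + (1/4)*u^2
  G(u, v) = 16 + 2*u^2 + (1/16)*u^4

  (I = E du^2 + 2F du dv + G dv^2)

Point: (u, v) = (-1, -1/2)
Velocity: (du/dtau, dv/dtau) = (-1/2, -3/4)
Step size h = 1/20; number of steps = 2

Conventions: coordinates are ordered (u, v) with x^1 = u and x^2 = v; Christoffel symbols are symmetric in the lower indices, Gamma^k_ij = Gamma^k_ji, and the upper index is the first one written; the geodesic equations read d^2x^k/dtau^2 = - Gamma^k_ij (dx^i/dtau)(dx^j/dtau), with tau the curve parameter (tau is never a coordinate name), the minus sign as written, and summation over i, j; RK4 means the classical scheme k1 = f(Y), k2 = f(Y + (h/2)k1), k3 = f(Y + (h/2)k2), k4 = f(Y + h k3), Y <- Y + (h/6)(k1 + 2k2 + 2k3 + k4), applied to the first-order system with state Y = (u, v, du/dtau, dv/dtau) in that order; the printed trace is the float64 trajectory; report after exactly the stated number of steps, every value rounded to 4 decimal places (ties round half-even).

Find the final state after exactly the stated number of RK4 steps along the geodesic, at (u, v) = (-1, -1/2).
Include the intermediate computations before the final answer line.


f(Y) = (du/dtau, dv/dtau, -Gamma^u_ij Y'^i Y'^j, -Gamma^v_ij Y'^i Y'^j) with the Gammas evaluated at the stage position; h = 0.050000; intermediate values shown to 6 dp
step 0: u = -1.0000, v = -0.5000, du/dtau = -0.5000, dv/dtau = -0.7500
step 1:
  k1: at (u, v) = (-1.000000, -0.500000), (du/dtau, dv/dtau) = (-0.500000, -0.750000); Gamma_uuu = -0.200000, Gamma_uuv = 0.000000, Gamma_uvv = 1.700000, Gamma_vuu = 0.000000, Gamma_vuv = -0.117647, Gamma_vvv = 0.000000; k1 = (-0.500000, -0.750000, -0.906250, 0.088235)
  k2: at (u, v) = (-1.012500, -0.518750), (du/dtau, dv/dtau) = (-0.522656, -0.747794); Gamma_uuu = -0.201486, Gamma_uuv = 0.000000, Gamma_uvv = 1.715168, Gamma_vuu = 0.000000, Gamma_vuv = -0.118942, Gamma_vvv = 0.000000; k2 = (-0.522656, -0.747794, -0.904075, 0.092974)
  k3: at (u, v) = (-1.013066, -0.518695), (du/dtau, dv/dtau) = (-0.522602, -0.747676); Gamma_uuu = -0.201553, Gamma_uuv = 0.000000, Gamma_uvv = 1.715851, Gamma_vuu = 0.000000, Gamma_vuv = -0.119000, Gamma_vvv = 0.000000; k3 = (-0.522602, -0.747676, -0.904146, 0.092995)
  k4: at (u, v) = (-1.026130, -0.537384), (du/dtau, dv/dtau) = (-0.545207, -0.745350); Gamma_uuu = -0.203076, Gamma_uuv = 0.000000, Gamma_uvv = 1.731519, Gamma_vuu = 0.000000, Gamma_vuv = -0.120346, Gamma_vvv = 0.000000; k4 = (-0.545207, -0.745350, -0.901576, 0.097810)
  Y <- Y + (h/6)(k1 + 2k2 + 2k3 + k4): u = -1.0261, v = -0.5374, du/dtau = -0.5452, dv/dtau = -0.7454
step 2:
  k1: at (u, v) = (-1.026131, -0.537386), (du/dtau, dv/dtau) = (-0.545202, -0.745350); Gamma_uuu = -0.203076, Gamma_uuv = 0.000000, Gamma_uvv = 1.731521, Gamma_vuu = 0.000000, Gamma_vuv = -0.120346, Gamma_vvv = 0.000000; k1 = (-0.545202, -0.745350, -0.901577, 0.097810)
  k2: at (u, v) = (-1.039761, -0.556020), (du/dtau, dv/dtau) = (-0.567742, -0.742905); Gamma_uuu = -0.204633, Gamma_uuv = 0.000000, Gamma_uvv = 1.747678, Gamma_vuu = 0.000000, Gamma_vuv = -0.121744, Gamma_vvv = 0.000000; k2 = (-0.567742, -0.742905, -0.898598, 0.102698)
  k3: at (u, v) = (-1.040325, -0.555958), (du/dtau, dv/dtau) = (-0.567667, -0.742783); Gamma_uuu = -0.204697, Gamma_uuv = 0.000000, Gamma_uvv = 1.748342, Gamma_vuu = 0.000000, Gamma_vuv = -0.121802, Gamma_vvv = 0.000000; k3 = (-0.567667, -0.742783, -0.898643, 0.102716)
  k4: at (u, v) = (-1.054514, -0.574525), (du/dtau, dv/dtau) = (-0.590134, -0.740214); Gamma_uuu = -0.206282, Gamma_uuv = 0.000000, Gamma_uvv = 1.764950, Gamma_vuu = 0.000000, Gamma_vuv = -0.123249, Gamma_vvv = 0.000000; k4 = (-0.590134, -0.740214, -0.895207, 0.107676)
  Y <- Y + (h/6)(k1 + 2k2 + 2k3 + k4): u = -1.0545, v = -0.5745, du/dtau = -0.5901, dv/dtau = -0.7402

Answer: u = -1.0545, v = -0.5745, du/dtau = -0.5901, dv/dtau = -0.7402
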